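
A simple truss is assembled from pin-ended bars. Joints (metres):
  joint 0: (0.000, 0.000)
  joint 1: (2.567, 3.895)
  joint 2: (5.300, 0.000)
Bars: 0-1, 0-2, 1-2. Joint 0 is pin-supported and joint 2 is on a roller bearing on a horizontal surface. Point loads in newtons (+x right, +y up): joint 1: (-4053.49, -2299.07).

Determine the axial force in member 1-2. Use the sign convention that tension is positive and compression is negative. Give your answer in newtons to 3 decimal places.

N=3 nodes, M=3 members, R=3 reactions → 2N=6, M+R=6
member 0 (0-1): L=4.6648, (cx,cy)=(0.5503,0.8350)
member 1 (0-2): L=5.3000, (cx,cy)=(1.0000,0.0000)
member 2 (1-2): L=4.7582, (cx,cy)=(0.5744,-0.8186)
solve A·x = −loads:
  F[0-1] = -4987.5477 N (compression)
  F[0-2] = -1308.8944 N (compression)
  F[1-2] = +2278.8000 N (tension)
  Rx@0 = +4053.4900 N
  Ry@0 = +4164.4720 N
  Ry@2 = -1865.4020 N

2278.800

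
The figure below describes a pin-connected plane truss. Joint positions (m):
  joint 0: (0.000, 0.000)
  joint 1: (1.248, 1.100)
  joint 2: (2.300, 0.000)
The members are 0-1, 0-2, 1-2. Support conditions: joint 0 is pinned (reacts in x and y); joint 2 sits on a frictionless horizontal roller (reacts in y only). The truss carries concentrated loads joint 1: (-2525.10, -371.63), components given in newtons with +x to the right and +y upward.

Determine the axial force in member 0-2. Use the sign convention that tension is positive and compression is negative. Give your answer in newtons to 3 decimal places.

-962.108

N=3 nodes, M=3 members, R=3 reactions → 2N=6, M+R=6
member 0 (0-1): L=1.6636, (cx,cy)=(0.7502,0.6612)
member 1 (0-2): L=2.3000, (cx,cy)=(1.0000,0.0000)
member 2 (1-2): L=1.5221, (cx,cy)=(0.6912,-0.7227)
solve A·x = −loads:
  F[0-1] = -2083.4649 N (compression)
  F[0-2] = -962.1084 N (compression)
  F[1-2] = +1392.0138 N (tension)
  Rx@0 = +2525.1000 N
  Ry@0 = +1377.6369 N
  Ry@2 = -1006.0069 N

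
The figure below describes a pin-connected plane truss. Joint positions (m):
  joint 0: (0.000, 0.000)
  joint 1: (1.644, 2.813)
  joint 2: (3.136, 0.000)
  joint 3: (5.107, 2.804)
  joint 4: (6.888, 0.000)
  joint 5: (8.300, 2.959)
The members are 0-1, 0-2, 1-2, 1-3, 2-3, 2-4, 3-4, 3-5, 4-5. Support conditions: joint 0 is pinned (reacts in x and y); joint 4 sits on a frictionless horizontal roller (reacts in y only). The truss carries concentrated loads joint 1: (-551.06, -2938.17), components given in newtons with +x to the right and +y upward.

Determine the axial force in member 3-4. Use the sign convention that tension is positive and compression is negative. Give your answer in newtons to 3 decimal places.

N=6 nodes, M=9 members, R=3 reactions → 2N=12, M+R=12
member 0 (0-1): L=3.2582, (cx,cy)=(0.5046,0.8634)
member 1 (0-2): L=3.1360, (cx,cy)=(1.0000,0.0000)
member 2 (1-2): L=3.1842, (cx,cy)=(0.4686,-0.8834)
member 3 (1-3): L=3.4630, (cx,cy)=(1.0000,-0.0026)
member 4 (2-3): L=3.4274, (cx,cy)=(0.5751,0.8181)
member 5 (2-4): L=3.7520, (cx,cy)=(1.0000,0.0000)
member 6 (3-4): L=3.3218, (cx,cy)=(0.5362,-0.8441)
member 7 (3-5): L=3.1968, (cx,cy)=(0.9988,0.0485)
member 8 (4-5): L=3.2786, (cx,cy)=(0.4307,0.9025)
solve A·x = −loads:
  F[0-1] = -2851.5665 N (compression)
  F[0-2] = +887.7747 N (tension)
  F[1-2] = -537.1903 N (compression)
  F[1-3] = -636.0678 N (compression)
  F[2-3] = +580.0826 N (tension)
  F[2-4] = +302.4793 N (tension)
  F[3-4] = -564.1644 N (compression)
  F[3-5] = +0.0000 N (tension)
  F[4-5] = +0.0000 N (tension)
  Rx@0 = +551.0600 N
  Ry@0 = +2461.9476 N
  Ry@4 = +476.2224 N

-564.164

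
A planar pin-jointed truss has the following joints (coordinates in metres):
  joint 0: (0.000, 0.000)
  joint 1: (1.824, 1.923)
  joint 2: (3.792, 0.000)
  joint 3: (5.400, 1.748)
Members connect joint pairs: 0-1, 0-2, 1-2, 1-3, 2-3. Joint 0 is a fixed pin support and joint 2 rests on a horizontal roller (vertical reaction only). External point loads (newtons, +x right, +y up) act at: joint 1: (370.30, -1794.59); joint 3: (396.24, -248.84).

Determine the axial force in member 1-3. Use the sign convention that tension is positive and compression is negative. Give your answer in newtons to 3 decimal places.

N=4 nodes, M=5 members, R=3 reactions → 2N=8, M+R=8
member 0 (0-1): L=2.6505, (cx,cy)=(0.6882,0.7255)
member 1 (0-2): L=3.7920, (cx,cy)=(1.0000,0.0000)
member 2 (1-2): L=2.7515, (cx,cy)=(0.7152,-0.6989)
member 3 (1-3): L=3.5803, (cx,cy)=(0.9988,-0.0489)
member 4 (2-3): L=2.3751, (cx,cy)=(0.6770,0.7360)
solve A·x = −loads:
  F[0-1] = -627.6836 N (compression)
  F[0-2] = +1198.5019 N (tension)
  F[1-2] = -1958.0668 N (compression)
  F[1-3] = +598.9353 N (tension)
  F[2-3] = -298.3360 N (compression)
  Rx@0 = -766.5400 N
  Ry@0 = +455.4072 N
  Ry@2 = +1588.0228 N

598.935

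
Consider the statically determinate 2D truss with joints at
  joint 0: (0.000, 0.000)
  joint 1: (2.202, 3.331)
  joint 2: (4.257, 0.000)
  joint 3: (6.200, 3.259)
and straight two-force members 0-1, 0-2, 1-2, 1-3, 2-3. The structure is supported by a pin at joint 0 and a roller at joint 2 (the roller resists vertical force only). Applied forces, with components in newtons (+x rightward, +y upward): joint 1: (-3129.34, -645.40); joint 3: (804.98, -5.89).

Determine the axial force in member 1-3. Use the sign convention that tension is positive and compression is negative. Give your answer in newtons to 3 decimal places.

800.033

N=4 nodes, M=5 members, R=3 reactions → 2N=8, M+R=8
member 0 (0-1): L=3.9930, (cx,cy)=(0.5515,0.8342)
member 1 (0-2): L=4.2570, (cx,cy)=(1.0000,0.0000)
member 2 (1-2): L=3.9139, (cx,cy)=(0.5251,-0.8511)
member 3 (1-3): L=3.9986, (cx,cy)=(0.9998,-0.0180)
member 4 (2-3): L=3.7942, (cx,cy)=(0.5121,0.8589)
solve A·x = −loads:
  F[0-1] = -2566.8124 N (compression)
  F[0-2] = -908.8667 N (compression)
  F[1-2] = +1740.6718 N (tension)
  F[1-3] = +800.0328 N (tension)
  F[2-3] = +9.9140 N (tension)
  Rx@0 = +2324.3600 N
  Ry@0 = +2141.2390 N
  Ry@2 = -1489.9490 N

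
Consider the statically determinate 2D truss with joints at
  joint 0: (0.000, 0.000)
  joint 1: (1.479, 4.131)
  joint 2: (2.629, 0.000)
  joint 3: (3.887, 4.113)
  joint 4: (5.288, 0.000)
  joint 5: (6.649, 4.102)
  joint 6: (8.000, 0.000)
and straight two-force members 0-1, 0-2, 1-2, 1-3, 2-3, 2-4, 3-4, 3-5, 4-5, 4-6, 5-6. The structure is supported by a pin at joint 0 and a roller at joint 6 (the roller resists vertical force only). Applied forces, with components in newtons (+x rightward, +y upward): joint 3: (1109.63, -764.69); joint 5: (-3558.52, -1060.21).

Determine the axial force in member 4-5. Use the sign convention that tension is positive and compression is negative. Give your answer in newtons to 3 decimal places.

-1131.986

N=7 nodes, M=11 members, R=3 reactions → 2N=14, M+R=14
member 0 (0-1): L=4.3878, (cx,cy)=(0.3371,0.9415)
member 1 (0-2): L=2.6290, (cx,cy)=(1.0000,0.0000)
member 2 (1-2): L=4.2881, (cx,cy)=(0.2682,-0.9634)
member 3 (1-3): L=2.4081, (cx,cy)=(1.0000,-0.0075)
member 4 (2-3): L=4.3011, (cx,cy)=(0.2925,0.9563)
member 5 (2-4): L=2.6590, (cx,cy)=(1.0000,0.0000)
member 6 (3-4): L=4.3451, (cx,cy)=(0.3224,-0.9466)
member 7 (3-5): L=2.7620, (cx,cy)=(1.0000,-0.0040)
member 8 (4-5): L=4.3219, (cx,cy)=(0.3149,0.9491)
member 9 (4-6): L=2.7120, (cx,cy)=(1.0000,0.0000)
member 10 (5-6): L=4.3188, (cx,cy)=(0.3128,-0.9498)
solve A·x = −loads:
  F[0-1] = -1939.8547 N (compression)
  F[0-2] = -1795.0181 N (compression)
  F[1-2] = +1904.8165 N (tension)
  F[1-3] = -1164.7478 N (compression)
  F[2-3] = -1918.9534 N (compression)
  F[2-4] = -722.9110 N (compression)
  F[3-4] = +1135.0116 N (tension)
  F[3-5] = -3201.6018 N (compression)
  F[4-5] = -1131.9856 N (compression)
  F[4-6] = -0.4716 N (compression)
  F[5-6] = +1.5075 N (tension)
  Rx@0 = +2448.8900 N
  Ry@0 = +1826.3318 N
  Ry@6 = -1.4318 N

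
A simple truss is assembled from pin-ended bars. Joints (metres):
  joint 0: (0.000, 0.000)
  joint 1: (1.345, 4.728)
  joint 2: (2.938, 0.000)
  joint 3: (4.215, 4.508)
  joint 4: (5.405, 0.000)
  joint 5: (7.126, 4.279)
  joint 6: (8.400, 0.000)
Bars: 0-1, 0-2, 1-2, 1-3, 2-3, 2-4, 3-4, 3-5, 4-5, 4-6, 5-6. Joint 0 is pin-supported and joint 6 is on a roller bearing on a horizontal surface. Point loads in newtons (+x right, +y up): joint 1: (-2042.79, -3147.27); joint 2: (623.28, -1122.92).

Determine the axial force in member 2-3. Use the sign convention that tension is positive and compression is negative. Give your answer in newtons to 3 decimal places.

N=7 nodes, M=11 members, R=3 reactions → 2N=14, M+R=14
member 0 (0-1): L=4.9156, (cx,cy)=(0.2736,0.9618)
member 1 (0-2): L=2.9380, (cx,cy)=(1.0000,0.0000)
member 2 (1-2): L=4.9892, (cx,cy)=(0.3193,-0.9477)
member 3 (1-3): L=2.8784, (cx,cy)=(0.9971,-0.0764)
member 4 (2-3): L=4.6854, (cx,cy)=(0.2725,0.9621)
member 5 (2-4): L=2.4670, (cx,cy)=(1.0000,0.0000)
member 6 (3-4): L=4.6624, (cx,cy)=(0.2552,-0.9669)
member 7 (3-5): L=2.9200, (cx,cy)=(0.9969,-0.0784)
member 8 (4-5): L=4.6121, (cx,cy)=(0.3731,0.9278)
member 9 (4-6): L=2.9950, (cx,cy)=(1.0000,0.0000)
member 10 (5-6): L=4.4646, (cx,cy)=(0.2854,-0.9584)
solve A·x = −loads:
  F[0-1] = -4702.7630 N (compression)
  F[0-2] = -132.7431 N (compression)
  F[1-2] = +1427.7523 N (tension)
  F[1-3] = +301.0327 N (tension)
  F[2-3] = -239.1522 N (compression)
  F[2-4] = -234.9713 N (compression)
  F[3-4] = +247.8048 N (tension)
  F[3-5] = +172.2540 N (tension)
  F[4-5] = -258.2503 N (compression)
  F[4-6] = -75.3582 N (compression)
  F[5-6] = +264.0866 N (tension)
  Rx@0 = +1419.5100 N
  Ry@0 = +4523.2964 N
  Ry@6 = -253.1064 N

-239.152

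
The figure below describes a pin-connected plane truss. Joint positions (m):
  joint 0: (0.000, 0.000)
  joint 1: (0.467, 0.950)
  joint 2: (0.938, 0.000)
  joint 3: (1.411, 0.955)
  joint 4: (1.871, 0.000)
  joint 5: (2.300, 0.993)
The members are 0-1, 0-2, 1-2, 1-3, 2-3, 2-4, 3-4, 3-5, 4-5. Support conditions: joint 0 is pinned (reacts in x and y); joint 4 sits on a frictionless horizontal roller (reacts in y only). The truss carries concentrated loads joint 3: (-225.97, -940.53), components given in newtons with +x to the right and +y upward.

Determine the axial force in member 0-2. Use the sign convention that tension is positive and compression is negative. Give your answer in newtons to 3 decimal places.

-55.600

N=6 nodes, M=9 members, R=3 reactions → 2N=12, M+R=12
member 0 (0-1): L=1.0586, (cx,cy)=(0.4412,0.8974)
member 1 (0-2): L=0.9380, (cx,cy)=(1.0000,0.0000)
member 2 (1-2): L=1.0603, (cx,cy)=(0.4442,-0.8959)
member 3 (1-3): L=0.9440, (cx,cy)=(1.0000,0.0053)
member 4 (2-3): L=1.0657, (cx,cy)=(0.4438,0.8961)
member 5 (2-4): L=0.9330, (cx,cy)=(1.0000,0.0000)
member 6 (3-4): L=1.0600, (cx,cy)=(0.4340,-0.9009)
member 7 (3-5): L=0.8898, (cx,cy)=(0.9991,0.0427)
member 8 (4-5): L=1.0817, (cx,cy)=(0.3966,0.9180)
solve A·x = −loads:
  F[0-1] = -386.1882 N (compression)
  F[0-2] = -55.6002 N (compression)
  F[1-2] = +384.8165 N (tension)
  F[1-3] = -341.3075 N (compression)
  F[2-3] = -384.7397 N (compression)
  F[2-4] = +286.0927 N (tension)
  F[3-4] = -659.2643 N (compression)
  F[3-5] = +0.0000 N (tension)
  F[4-5] = -0.0000 N (compression)
  Rx@0 = +225.9700 N
  Ry@0 = +346.5768 N
  Ry@4 = +593.9532 N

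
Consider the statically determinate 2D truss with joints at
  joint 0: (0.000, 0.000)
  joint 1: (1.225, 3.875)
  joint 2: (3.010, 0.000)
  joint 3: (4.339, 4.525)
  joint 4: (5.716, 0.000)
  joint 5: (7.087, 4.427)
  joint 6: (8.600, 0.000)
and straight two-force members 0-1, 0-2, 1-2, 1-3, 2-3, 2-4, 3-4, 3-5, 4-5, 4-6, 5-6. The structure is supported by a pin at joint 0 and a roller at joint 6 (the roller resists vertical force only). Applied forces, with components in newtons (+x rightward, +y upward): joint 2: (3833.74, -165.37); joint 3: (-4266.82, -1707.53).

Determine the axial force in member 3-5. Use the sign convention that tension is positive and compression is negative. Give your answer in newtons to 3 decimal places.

N=7 nodes, M=11 members, R=3 reactions → 2N=14, M+R=14
member 0 (0-1): L=4.0640, (cx,cy)=(0.3014,0.9535)
member 1 (0-2): L=3.0100, (cx,cy)=(1.0000,0.0000)
member 2 (1-2): L=4.2664, (cx,cy)=(0.4184,-0.9083)
member 3 (1-3): L=3.1811, (cx,cy)=(0.9789,0.2043)
member 4 (2-3): L=4.7161, (cx,cy)=(0.2818,0.9595)
member 5 (2-4): L=2.7060, (cx,cy)=(1.0000,0.0000)
member 6 (3-4): L=4.7299, (cx,cy)=(0.2911,-0.9567)
member 7 (3-5): L=2.7497, (cx,cy)=(0.9994,-0.0356)
member 8 (4-5): L=4.6344, (cx,cy)=(0.2958,0.9552)
member 9 (4-6): L=2.8840, (cx,cy)=(1.0000,0.0000)
member 10 (5-6): L=4.6784, (cx,cy)=(0.3234,-0.9463)
solve A·x = −loads:
  F[0-1] = -3354.5765 N (compression)
  F[0-2] = +578.0758 N (tension)
  F[1-2] = +3000.6930 N (tension)
  F[1-3] = -2315.4652 N (compression)
  F[2-3] = -2668.1957 N (compression)
  F[2-4] = -1248.3119 N (compression)
  F[3-4] = +1353.8347 N (tension)
  F[3-5] = +854.7158 N (tension)
  F[4-5] = -1355.8802 N (compression)
  F[4-6] = -453.0640 N (compression)
  F[5-6] = +1400.9373 N (tension)
  Rx@0 = +433.0800 N
  Ry@0 = +3198.5540 N
  Ry@6 = -1325.6540 N

854.716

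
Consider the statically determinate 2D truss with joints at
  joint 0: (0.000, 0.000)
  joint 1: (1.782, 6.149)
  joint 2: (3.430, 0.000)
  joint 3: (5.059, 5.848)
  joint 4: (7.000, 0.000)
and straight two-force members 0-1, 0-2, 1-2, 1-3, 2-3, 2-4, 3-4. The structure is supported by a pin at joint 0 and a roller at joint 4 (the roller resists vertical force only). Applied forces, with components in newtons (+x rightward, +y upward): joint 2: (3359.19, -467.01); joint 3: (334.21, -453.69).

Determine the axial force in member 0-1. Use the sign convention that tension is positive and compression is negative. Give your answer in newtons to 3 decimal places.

N=5 nodes, M=7 members, R=3 reactions → 2N=10, M+R=10
member 0 (0-1): L=6.4020, (cx,cy)=(0.2784,0.9605)
member 1 (0-2): L=3.4300, (cx,cy)=(1.0000,0.0000)
member 2 (1-2): L=6.3660, (cx,cy)=(0.2589,-0.9659)
member 3 (1-3): L=3.2908, (cx,cy)=(0.9958,-0.0915)
member 4 (2-3): L=6.0706, (cx,cy)=(0.2683,0.9633)
member 5 (2-4): L=3.5700, (cx,cy)=(1.0000,0.0000)
member 6 (3-4): L=6.1617, (cx,cy)=(0.3150,-0.9491)
solve A·x = −loads:
  F[0-1] = -88.2562 N (compression)
  F[0-2] = +3717.9661 N (tension)
  F[1-2] = +92.3699 N (tension)
  F[1-3] = -48.6824 N (compression)
  F[2-3] = +392.1721 N (tension)
  F[2-4] = +277.4527 N (tension)
  F[3-4] = -880.7734 N (compression)
  Rx@0 = -3693.4000 N
  Ry@0 = +84.7683 N
  Ry@4 = +835.9317 N

-88.256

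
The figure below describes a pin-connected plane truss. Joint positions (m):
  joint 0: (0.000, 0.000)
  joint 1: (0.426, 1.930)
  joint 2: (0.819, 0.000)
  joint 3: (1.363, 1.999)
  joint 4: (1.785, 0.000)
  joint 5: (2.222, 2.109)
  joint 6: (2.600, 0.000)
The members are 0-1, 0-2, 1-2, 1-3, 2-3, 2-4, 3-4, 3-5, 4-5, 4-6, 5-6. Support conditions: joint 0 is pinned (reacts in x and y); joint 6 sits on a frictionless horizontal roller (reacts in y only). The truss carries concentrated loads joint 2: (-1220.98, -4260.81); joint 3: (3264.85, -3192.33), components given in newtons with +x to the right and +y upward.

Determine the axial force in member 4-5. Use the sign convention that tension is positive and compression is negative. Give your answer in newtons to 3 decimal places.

5930.090

N=7 nodes, M=11 members, R=3 reactions → 2N=14, M+R=14
member 0 (0-1): L=1.9765, (cx,cy)=(0.2155,0.9765)
member 1 (0-2): L=0.8190, (cx,cy)=(1.0000,0.0000)
member 2 (1-2): L=1.9696, (cx,cy)=(0.1995,-0.9799)
member 3 (1-3): L=0.9395, (cx,cy)=(0.9973,0.0734)
member 4 (2-3): L=2.0717, (cx,cy)=(0.2626,0.9649)
member 5 (2-4): L=0.9660, (cx,cy)=(1.0000,0.0000)
member 6 (3-4): L=2.0431, (cx,cy)=(0.2066,-0.9784)
member 7 (3-5): L=0.8660, (cx,cy)=(0.9919,0.1270)
member 8 (4-5): L=2.1538, (cx,cy)=(0.2029,0.9792)
member 9 (4-6): L=0.8150, (cx,cy)=(1.0000,0.0000)
member 10 (5-6): L=2.1426, (cx,cy)=(0.1764,-0.9843)
solve A·x = −loads:
  F[0-1] = -1973.6903 N (compression)
  F[0-2] = +2469.2740 N (tension)
  F[1-2] = +1906.2967 N (tension)
  F[1-3] = -807.9535 N (compression)
  F[2-3] = +2479.8689 N (tension)
  F[2-4] = +3419.4418 N (tension)
  F[3-4] = -5934.7243 N (compression)
  F[3-5] = -2211.5185 N (compression)
  F[4-5] = +5930.0900 N (tension)
  F[4-6] = +990.4066 N (tension)
  F[5-6] = -5613.8948 N (compression)
  Rx@0 = -2043.8700 N
  Ry@0 = +1927.2999 N
  Ry@6 = +5525.8401 N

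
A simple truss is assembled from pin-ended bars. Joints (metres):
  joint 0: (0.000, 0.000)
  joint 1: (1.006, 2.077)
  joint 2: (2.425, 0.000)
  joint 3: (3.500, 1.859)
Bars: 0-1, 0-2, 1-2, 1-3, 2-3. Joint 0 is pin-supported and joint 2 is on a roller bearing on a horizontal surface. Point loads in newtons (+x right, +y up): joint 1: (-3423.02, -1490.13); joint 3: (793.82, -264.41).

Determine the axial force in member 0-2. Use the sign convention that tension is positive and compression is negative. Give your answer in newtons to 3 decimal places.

N=4 nodes, M=5 members, R=3 reactions → 2N=8, M+R=8
member 0 (0-1): L=2.3078, (cx,cy)=(0.4359,0.9000)
member 1 (0-2): L=2.4250, (cx,cy)=(1.0000,0.0000)
member 2 (1-2): L=2.5155, (cx,cy)=(0.5641,-0.8257)
member 3 (1-3): L=2.5035, (cx,cy)=(0.9962,-0.0871)
member 4 (2-3): L=2.1474, (cx,cy)=(0.5006,0.8657)
solve A·x = −loads:
  F[0-1] = -3420.0429 N (compression)
  F[0-2] = -1138.3622 N (compression)
  F[1-2] = +1827.6690 N (tension)
  F[1-3] = +904.6052 N (tension)
  F[2-3] = -214.4427 N (compression)
  Rx@0 = +2629.2000 N
  Ry@0 = +3078.0020 N
  Ry@2 = -1323.4620 N

-1138.362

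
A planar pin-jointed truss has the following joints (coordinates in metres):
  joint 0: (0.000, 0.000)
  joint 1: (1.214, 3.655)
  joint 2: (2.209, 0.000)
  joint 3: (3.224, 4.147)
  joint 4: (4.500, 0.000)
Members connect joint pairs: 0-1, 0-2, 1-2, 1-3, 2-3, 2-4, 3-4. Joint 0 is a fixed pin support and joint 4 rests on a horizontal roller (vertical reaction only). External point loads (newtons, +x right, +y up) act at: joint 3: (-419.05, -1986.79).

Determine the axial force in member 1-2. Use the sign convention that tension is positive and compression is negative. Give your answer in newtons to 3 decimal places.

847.609

N=5 nodes, M=7 members, R=3 reactions → 2N=10, M+R=10
member 0 (0-1): L=3.8513, (cx,cy)=(0.3152,0.9490)
member 1 (0-2): L=2.2090, (cx,cy)=(1.0000,0.0000)
member 2 (1-2): L=3.7880, (cx,cy)=(0.2627,-0.9649)
member 3 (1-3): L=2.0693, (cx,cy)=(0.9713,0.2378)
member 4 (2-3): L=4.2694, (cx,cy)=(0.2377,0.9713)
member 5 (2-4): L=2.2910, (cx,cy)=(1.0000,0.0000)
member 6 (3-4): L=4.3389, (cx,cy)=(0.2941,-0.9558)
solve A·x = −loads:
  F[0-1] = -1000.5510 N (compression)
  F[0-2] = -103.6614 N (compression)
  F[1-2] = +847.6095 N (tension)
  F[1-3] = -553.9144 N (compression)
  F[2-3] = -841.9864 N (compression)
  F[2-4] = +319.1529 N (tension)
  F[3-4] = -1085.2371 N (compression)
  Rx@0 = +419.0500 N
  Ry@0 = +949.5432 N
  Ry@4 = +1037.2468 N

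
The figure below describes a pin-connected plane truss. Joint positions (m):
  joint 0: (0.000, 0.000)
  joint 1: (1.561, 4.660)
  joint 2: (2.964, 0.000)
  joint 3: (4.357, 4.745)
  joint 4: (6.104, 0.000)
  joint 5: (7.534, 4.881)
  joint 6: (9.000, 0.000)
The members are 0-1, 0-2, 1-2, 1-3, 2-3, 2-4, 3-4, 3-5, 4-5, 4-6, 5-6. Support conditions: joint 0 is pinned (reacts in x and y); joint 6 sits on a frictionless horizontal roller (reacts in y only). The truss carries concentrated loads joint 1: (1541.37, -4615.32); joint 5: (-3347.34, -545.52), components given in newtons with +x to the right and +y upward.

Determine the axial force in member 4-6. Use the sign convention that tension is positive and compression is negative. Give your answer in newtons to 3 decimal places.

N=7 nodes, M=11 members, R=3 reactions → 2N=14, M+R=14
member 0 (0-1): L=4.9145, (cx,cy)=(0.3176,0.9482)
member 1 (0-2): L=2.9640, (cx,cy)=(1.0000,0.0000)
member 2 (1-2): L=4.8666, (cx,cy)=(0.2883,-0.9575)
member 3 (1-3): L=2.7973, (cx,cy)=(0.9995,0.0304)
member 4 (2-3): L=4.9452, (cx,cy)=(0.2817,0.9595)
member 5 (2-4): L=3.1400, (cx,cy)=(1.0000,0.0000)
member 6 (3-4): L=5.0564, (cx,cy)=(0.3455,-0.9384)
member 7 (3-5): L=3.1799, (cx,cy)=(0.9991,0.0428)
member 8 (4-5): L=5.0862, (cx,cy)=(0.2812,0.9597)
member 9 (4-6): L=2.8960, (cx,cy)=(1.0000,0.0000)
member 10 (5-6): L=5.0964, (cx,cy)=(0.2877,-0.9577)
solve A·x = −loads:
  F[0-1] = -5189.7179 N (compression)
  F[0-2] = -157.5525 N (compression)
  F[1-2] = +215.9490 N (tension)
  F[1-3] = -3253.5459 N (compression)
  F[2-3] = -215.5070 N (compression)
  F[2-4] = -34.5915 N (compression)
  F[3-4] = +171.8759 N (tension)
  F[3-5] = -3375.2205 N (compression)
  F[4-5] = -168.0709 N (compression)
  F[4-6] = +72.0462 N (tension)
  F[5-6] = -250.4614 N (compression)
  Rx@0 = +1805.9700 N
  Ry@0 = +4920.9645 N
  Ry@6 = +239.8755 N

72.046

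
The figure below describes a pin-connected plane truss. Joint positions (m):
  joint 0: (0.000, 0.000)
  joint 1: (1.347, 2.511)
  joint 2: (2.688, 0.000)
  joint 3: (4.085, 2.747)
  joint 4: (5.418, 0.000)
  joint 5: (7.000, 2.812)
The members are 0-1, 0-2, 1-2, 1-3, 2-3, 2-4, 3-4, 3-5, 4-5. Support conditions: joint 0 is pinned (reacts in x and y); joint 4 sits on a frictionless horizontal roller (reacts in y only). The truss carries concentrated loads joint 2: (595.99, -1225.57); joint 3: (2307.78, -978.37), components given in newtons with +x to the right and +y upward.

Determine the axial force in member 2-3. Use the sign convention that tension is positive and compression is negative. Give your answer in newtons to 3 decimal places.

N=6 nodes, M=9 members, R=3 reactions → 2N=12, M+R=12
member 0 (0-1): L=2.8495, (cx,cy)=(0.4727,0.8812)
member 1 (0-2): L=2.6880, (cx,cy)=(1.0000,0.0000)
member 2 (1-2): L=2.8466, (cx,cy)=(0.4711,-0.8821)
member 3 (1-3): L=2.7482, (cx,cy)=(0.9963,0.0859)
member 4 (2-3): L=3.0818, (cx,cy)=(0.4533,0.8914)
member 5 (2-4): L=2.7300, (cx,cy)=(1.0000,0.0000)
member 6 (3-4): L=3.0533, (cx,cy)=(0.4366,-0.8997)
member 7 (3-5): L=2.9157, (cx,cy)=(0.9998,0.0223)
member 8 (4-5): L=3.2265, (cx,cy)=(0.4903,0.8715)
solve A·x = −loads:
  F[0-1] = +353.8649 N (tension)
  F[0-2] = +2736.4917 N (tension)
  F[1-2] = -322.3300 N (compression)
  F[1-3] = +320.3049 N (tension)
  F[2-3] = +1693.9290 N (tension)
  F[2-4] = +1220.7944 N (tension)
  F[3-4] = -2796.3263 N (compression)
  F[3-5] = +0.0000 N (tension)
  F[4-5] = -0.0000 N (compression)
  Rx@0 = -2903.7700 N
  Ry@0 = -311.8306 N
  Ry@4 = +2515.7706 N

1693.929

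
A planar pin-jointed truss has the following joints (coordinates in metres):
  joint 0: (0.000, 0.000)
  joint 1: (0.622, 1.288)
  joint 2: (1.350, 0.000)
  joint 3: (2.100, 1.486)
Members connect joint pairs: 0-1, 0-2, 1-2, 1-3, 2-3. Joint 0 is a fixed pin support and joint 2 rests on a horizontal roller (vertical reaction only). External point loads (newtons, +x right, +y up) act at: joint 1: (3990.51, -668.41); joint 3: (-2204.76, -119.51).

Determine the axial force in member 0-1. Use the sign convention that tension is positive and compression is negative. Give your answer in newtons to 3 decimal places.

1206.360

N=4 nodes, M=5 members, R=3 reactions → 2N=8, M+R=8
member 0 (0-1): L=1.4303, (cx,cy)=(0.4349,0.9005)
member 1 (0-2): L=1.3500, (cx,cy)=(1.0000,0.0000)
member 2 (1-2): L=1.4795, (cx,cy)=(0.4921,-0.8706)
member 3 (1-3): L=1.4912, (cx,cy)=(0.9911,0.1328)
member 4 (2-3): L=1.6645, (cx,cy)=(0.4506,0.8927)
solve A·x = −loads:
  F[0-1] = +1206.3600 N (tension)
  F[0-2] = +1261.1446 N (tension)
  F[1-2] = -2369.5515 N (compression)
  F[1-3] = -2320.4959 N (compression)
  F[2-3] = +211.2626 N (tension)
  Rx@0 = -1785.7500 N
  Ry@0 = -1086.3211 N
  Ry@2 = +1874.2411 N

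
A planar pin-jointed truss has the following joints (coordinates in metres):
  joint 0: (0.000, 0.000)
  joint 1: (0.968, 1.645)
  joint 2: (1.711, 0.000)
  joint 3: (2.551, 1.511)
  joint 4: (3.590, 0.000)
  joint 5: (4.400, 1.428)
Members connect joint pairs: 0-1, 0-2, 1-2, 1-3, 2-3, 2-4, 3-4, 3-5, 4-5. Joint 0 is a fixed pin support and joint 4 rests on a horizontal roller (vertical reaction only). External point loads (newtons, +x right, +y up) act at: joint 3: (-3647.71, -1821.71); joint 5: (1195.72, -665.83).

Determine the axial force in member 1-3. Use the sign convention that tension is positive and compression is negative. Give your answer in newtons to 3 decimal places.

-1559.270

N=6 nodes, M=9 members, R=3 reactions → 2N=12, M+R=12
member 0 (0-1): L=1.9087, (cx,cy)=(0.5072,0.8619)
member 1 (0-2): L=1.7110, (cx,cy)=(1.0000,0.0000)
member 2 (1-2): L=1.8050, (cx,cy)=(0.4116,-0.9114)
member 3 (1-3): L=1.5887, (cx,cy)=(0.9964,-0.0843)
member 4 (2-3): L=1.7288, (cx,cy)=(0.4859,0.8740)
member 5 (2-4): L=1.8790, (cx,cy)=(1.0000,0.0000)
member 6 (3-4): L=1.8338, (cx,cy)=(0.5666,-0.8240)
member 7 (3-5): L=1.8509, (cx,cy)=(0.9990,-0.0448)
member 8 (4-5): L=1.6417, (cx,cy)=(0.4934,0.8698)
solve A·x = −loads:
  F[0-1] = -1666.9511 N (compression)
  F[0-2] = -1606.5833 N (compression)
  F[1-2] = +1720.7302 N (tension)
  F[1-3] = -1559.2697 N (compression)
  F[2-3] = -1794.2231 N (compression)
  F[2-4] = -26.4846 N (compression)
  F[3-4] = -550.8744 N (compression)
  F[3-5] = +1535.8742 N (tension)
  F[4-5] = -686.3030 N (compression)
  Rx@0 = +2451.9900 N
  Ry@0 = +1436.6674 N
  Ry@4 = +1050.8726 N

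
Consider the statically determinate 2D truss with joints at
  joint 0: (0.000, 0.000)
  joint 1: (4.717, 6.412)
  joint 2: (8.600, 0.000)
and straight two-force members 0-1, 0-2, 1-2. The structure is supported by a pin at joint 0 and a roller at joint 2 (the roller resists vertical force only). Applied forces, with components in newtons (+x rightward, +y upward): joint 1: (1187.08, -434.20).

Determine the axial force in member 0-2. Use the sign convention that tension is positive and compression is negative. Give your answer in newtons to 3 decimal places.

680.202

N=3 nodes, M=3 members, R=3 reactions → 2N=6, M+R=6
member 0 (0-1): L=7.9601, (cx,cy)=(0.5926,0.8055)
member 1 (0-2): L=8.6000, (cx,cy)=(1.0000,0.0000)
member 2 (1-2): L=7.4961, (cx,cy)=(0.5180,-0.8554)
solve A·x = −loads:
  F[0-1] = +855.3779 N (tension)
  F[0-2] = +680.2023 N (tension)
  F[1-2] = -1313.1240 N (compression)
  Rx@0 = -1187.0800 N
  Ry@0 = -689.0184 N
  Ry@2 = +1123.2184 N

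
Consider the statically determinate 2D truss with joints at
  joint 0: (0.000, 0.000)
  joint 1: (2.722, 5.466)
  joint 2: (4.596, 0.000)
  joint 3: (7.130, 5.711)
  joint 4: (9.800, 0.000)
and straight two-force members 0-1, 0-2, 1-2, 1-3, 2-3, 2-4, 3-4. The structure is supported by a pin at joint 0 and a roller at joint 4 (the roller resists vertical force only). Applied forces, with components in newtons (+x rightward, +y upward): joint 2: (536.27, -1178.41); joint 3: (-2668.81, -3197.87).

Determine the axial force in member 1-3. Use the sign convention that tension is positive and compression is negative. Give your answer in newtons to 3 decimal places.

-2522.356

N=5 nodes, M=7 members, R=3 reactions → 2N=10, M+R=10
member 0 (0-1): L=6.1063, (cx,cy)=(0.4458,0.8951)
member 1 (0-2): L=4.5960, (cx,cy)=(1.0000,0.0000)
member 2 (1-2): L=5.7783, (cx,cy)=(0.3243,-0.9459)
member 3 (1-3): L=4.4148, (cx,cy)=(0.9985,0.0555)
member 4 (2-3): L=6.2479, (cx,cy)=(0.4056,0.9141)
member 5 (2-4): L=5.2040, (cx,cy)=(1.0000,0.0000)
member 6 (3-4): L=6.3043, (cx,cy)=(0.4235,-0.9059)
solve A·x = −loads:
  F[0-1] = -3409.8089 N (compression)
  F[0-2] = -612.5431 N (compression)
  F[1-2] = +3078.7077 N (tension)
  F[1-3] = -2522.3565 N (compression)
  F[2-3] = -1896.9064 N (compression)
  F[2-4] = +618.9955 N (tension)
  F[3-4] = -1461.5521 N (compression)
  Rx@0 = +2132.5400 N
  Ry@0 = +3052.2788 N
  Ry@4 = +1324.0012 N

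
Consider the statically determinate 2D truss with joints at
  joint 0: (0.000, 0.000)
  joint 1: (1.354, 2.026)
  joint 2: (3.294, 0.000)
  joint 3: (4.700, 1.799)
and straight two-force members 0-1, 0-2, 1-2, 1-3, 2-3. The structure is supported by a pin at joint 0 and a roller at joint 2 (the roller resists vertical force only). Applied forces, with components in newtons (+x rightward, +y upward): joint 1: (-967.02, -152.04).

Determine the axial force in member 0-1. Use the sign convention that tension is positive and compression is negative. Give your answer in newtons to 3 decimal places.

-823.072

N=4 nodes, M=5 members, R=3 reactions → 2N=8, M+R=8
member 0 (0-1): L=2.4368, (cx,cy)=(0.5556,0.8314)
member 1 (0-2): L=3.2940, (cx,cy)=(1.0000,0.0000)
member 2 (1-2): L=2.8050, (cx,cy)=(0.6916,-0.7223)
member 3 (1-3): L=3.3537, (cx,cy)=(0.9977,-0.0677)
member 4 (2-3): L=2.2833, (cx,cy)=(0.6158,0.7879)
solve A·x = −loads:
  F[0-1] = -823.0717 N (compression)
  F[0-2] = -509.6828 N (compression)
  F[1-2] = +736.9500 N (tension)
  F[1-3] = -0.0000 N (tension)
  F[2-3] = +0.0000 N (tension)
  Rx@0 = +967.0200 N
  Ry@0 = +684.3170 N
  Ry@2 = -532.2770 N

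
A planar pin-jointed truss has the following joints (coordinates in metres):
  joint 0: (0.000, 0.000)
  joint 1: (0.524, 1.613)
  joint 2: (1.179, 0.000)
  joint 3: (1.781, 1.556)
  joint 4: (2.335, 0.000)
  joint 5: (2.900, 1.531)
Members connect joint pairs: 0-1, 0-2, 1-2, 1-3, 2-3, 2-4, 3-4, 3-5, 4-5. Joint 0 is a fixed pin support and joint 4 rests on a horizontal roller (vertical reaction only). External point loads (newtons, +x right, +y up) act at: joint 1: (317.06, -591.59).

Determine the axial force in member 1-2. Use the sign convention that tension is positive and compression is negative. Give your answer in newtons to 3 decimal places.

N=6 nodes, M=9 members, R=3 reactions → 2N=12, M+R=12
member 0 (0-1): L=1.6960, (cx,cy)=(0.3090,0.9511)
member 1 (0-2): L=1.1790, (cx,cy)=(1.0000,0.0000)
member 2 (1-2): L=1.7409, (cx,cy)=(0.3762,-0.9265)
member 3 (1-3): L=1.2583, (cx,cy)=(0.9990,-0.0453)
member 4 (2-3): L=1.6684, (cx,cy)=(0.3608,0.9326)
member 5 (2-4): L=1.1560, (cx,cy)=(1.0000,0.0000)
member 6 (3-4): L=1.6517, (cx,cy)=(0.3354,-0.9421)
member 7 (3-5): L=1.1193, (cx,cy)=(0.9998,-0.0223)
member 8 (4-5): L=1.6319, (cx,cy)=(0.3462,0.9382)
solve A·x = −loads:
  F[0-1] = -252.1447 N (compression)
  F[0-2] = +394.9642 N (tension)
  F[1-2] = -367.1093 N (compression)
  F[1-3] = -257.1075 N (compression)
  F[2-3] = +364.7041 N (tension)
  F[2-4] = +125.2489 N (tension)
  F[3-4] = -373.4138 N (compression)
  F[3-5] = +0.0000 N (tension)
  F[4-5] = -0.0000 N (compression)
  Rx@0 = -317.0600 N
  Ry@0 = +239.8080 N
  Ry@4 = +351.7820 N

-367.109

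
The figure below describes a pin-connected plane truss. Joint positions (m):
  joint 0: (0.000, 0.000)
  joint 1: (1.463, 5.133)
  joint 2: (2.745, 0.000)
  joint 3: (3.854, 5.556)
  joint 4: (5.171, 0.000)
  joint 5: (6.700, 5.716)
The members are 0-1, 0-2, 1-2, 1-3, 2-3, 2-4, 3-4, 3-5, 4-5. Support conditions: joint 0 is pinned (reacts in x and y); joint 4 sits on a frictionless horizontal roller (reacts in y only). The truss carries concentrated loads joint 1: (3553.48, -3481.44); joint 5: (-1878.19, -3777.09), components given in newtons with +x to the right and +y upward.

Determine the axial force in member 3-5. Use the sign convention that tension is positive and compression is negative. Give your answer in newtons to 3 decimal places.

-882.480

N=6 nodes, M=9 members, R=3 reactions → 2N=12, M+R=12
member 0 (0-1): L=5.3374, (cx,cy)=(0.2741,0.9617)
member 1 (0-2): L=2.7450, (cx,cy)=(1.0000,0.0000)
member 2 (1-2): L=5.2907, (cx,cy)=(0.2423,-0.9702)
member 3 (1-3): L=2.4281, (cx,cy)=(0.9847,0.1742)
member 4 (2-3): L=5.6656, (cx,cy)=(0.1957,0.9807)
member 5 (2-4): L=2.4260, (cx,cy)=(1.0000,0.0000)
member 6 (3-4): L=5.7100, (cx,cy)=(0.2306,-0.9730)
member 7 (3-5): L=2.8505, (cx,cy)=(0.9984,0.0561)
member 8 (4-5): L=5.9170, (cx,cy)=(0.2584,0.9660)
solve A·x = −loads:
  F[0-1] = +74.4567 N (tension)
  F[0-2] = +1654.8812 N (tension)
  F[1-2] = -4124.2038 N (compression)
  F[1-3] = -2573.0672 N (compression)
  F[2-3] = +4080.2253 N (tension)
  F[2-4] = -143.1425 N (compression)
  F[3-4] = -3702.4078 N (compression)
  F[3-5] = -882.4797 N (compression)
  F[4-5] = -3858.6117 N (compression)
  Rx@0 = -1675.2900 N
  Ry@0 = -71.6051 N
  Ry@4 = +7330.1351 N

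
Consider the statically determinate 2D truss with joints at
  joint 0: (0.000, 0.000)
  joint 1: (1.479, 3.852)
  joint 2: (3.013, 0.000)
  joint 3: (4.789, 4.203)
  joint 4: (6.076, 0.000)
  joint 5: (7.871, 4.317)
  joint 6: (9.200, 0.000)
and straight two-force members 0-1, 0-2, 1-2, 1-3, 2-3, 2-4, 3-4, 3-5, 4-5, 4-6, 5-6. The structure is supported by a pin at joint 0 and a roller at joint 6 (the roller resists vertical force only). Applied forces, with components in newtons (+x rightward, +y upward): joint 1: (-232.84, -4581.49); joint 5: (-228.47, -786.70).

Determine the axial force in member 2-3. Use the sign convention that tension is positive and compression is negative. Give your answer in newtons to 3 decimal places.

586.440

N=7 nodes, M=11 members, R=3 reactions → 2N=14, M+R=14
member 0 (0-1): L=4.1262, (cx,cy)=(0.3584,0.9336)
member 1 (0-2): L=3.0130, (cx,cy)=(1.0000,0.0000)
member 2 (1-2): L=4.1462, (cx,cy)=(0.3700,-0.9290)
member 3 (1-3): L=3.3286, (cx,cy)=(0.9944,0.1055)
member 4 (2-3): L=4.5628, (cx,cy)=(0.3892,0.9211)
member 5 (2-4): L=3.0630, (cx,cy)=(1.0000,0.0000)
member 6 (3-4): L=4.3956, (cx,cy)=(0.2928,-0.9562)
member 7 (3-5): L=3.0841, (cx,cy)=(0.9993,0.0370)
member 8 (4-5): L=4.6753, (cx,cy)=(0.3839,0.9234)
member 9 (4-6): L=3.1240, (cx,cy)=(1.0000,0.0000)
member 10 (5-6): L=4.5169, (cx,cy)=(0.2942,-0.9557)
solve A·x = −loads:
  F[0-1] = -4459.6420 N (compression)
  F[0-2] = +1137.2178 N (tension)
  F[1-2] = -581.4519 N (compression)
  F[1-3] = -1157.0153 N (compression)
  F[2-3] = +586.4396 N (tension)
  F[2-4] = +693.8331 N (tension)
  F[3-4] = -467.7313 N (compression)
  F[3-5] = -785.8928 N (compression)
  F[4-5] = +484.3539 N (tension)
  F[4-6] = +370.9268 N (tension)
  F[5-6] = -1260.6874 N (compression)
  Rx@0 = +461.3100 N
  Ry@0 = +4163.3058 N
  Ry@6 = +1204.8842 N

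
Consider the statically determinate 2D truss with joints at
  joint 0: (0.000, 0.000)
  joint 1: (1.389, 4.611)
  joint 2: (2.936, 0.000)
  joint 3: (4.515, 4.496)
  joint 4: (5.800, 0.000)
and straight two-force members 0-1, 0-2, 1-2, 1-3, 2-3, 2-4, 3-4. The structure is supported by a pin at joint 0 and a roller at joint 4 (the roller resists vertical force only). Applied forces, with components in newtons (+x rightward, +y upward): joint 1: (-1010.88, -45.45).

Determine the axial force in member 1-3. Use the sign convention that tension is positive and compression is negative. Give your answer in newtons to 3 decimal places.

498.896

N=5 nodes, M=7 members, R=3 reactions → 2N=10, M+R=10
member 0 (0-1): L=4.8157, (cx,cy)=(0.2884,0.9575)
member 1 (0-2): L=2.9360, (cx,cy)=(1.0000,0.0000)
member 2 (1-2): L=4.8636, (cx,cy)=(0.3181,-0.9481)
member 3 (1-3): L=3.1281, (cx,cy)=(0.9993,-0.0368)
member 4 (2-3): L=4.7652, (cx,cy)=(0.3314,0.9435)
member 5 (2-4): L=2.8640, (cx,cy)=(1.0000,0.0000)
member 6 (3-4): L=4.6760, (cx,cy)=(0.2748,-0.9615)
solve A·x = −loads:
  F[0-1] = -875.4206 N (compression)
  F[0-2] = -758.3793 N (compression)
  F[1-2] = +816.8473 N (tension)
  F[1-3] = +498.8957 N (tension)
  F[2-3] = -820.7953 N (compression)
  F[2-4] = -226.5799 N (compression)
  F[3-4] = +824.5089 N (tension)
  Rx@0 = +1010.8800 N
  Ry@0 = +838.2151 N
  Ry@4 = -792.7651 N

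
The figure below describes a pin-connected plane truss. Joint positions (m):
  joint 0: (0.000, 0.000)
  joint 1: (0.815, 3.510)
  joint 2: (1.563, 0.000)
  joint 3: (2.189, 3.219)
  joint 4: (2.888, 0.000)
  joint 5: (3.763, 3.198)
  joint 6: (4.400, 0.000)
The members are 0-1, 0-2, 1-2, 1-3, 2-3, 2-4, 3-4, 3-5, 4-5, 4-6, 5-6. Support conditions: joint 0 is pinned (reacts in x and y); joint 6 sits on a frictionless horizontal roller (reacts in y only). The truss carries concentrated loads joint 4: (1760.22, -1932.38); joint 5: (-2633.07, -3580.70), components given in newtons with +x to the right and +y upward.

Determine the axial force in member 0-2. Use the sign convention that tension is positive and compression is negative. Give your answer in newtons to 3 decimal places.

N=7 nodes, M=11 members, R=3 reactions → 2N=14, M+R=14
member 0 (0-1): L=3.6034, (cx,cy)=(0.2262,0.9741)
member 1 (0-2): L=1.5630, (cx,cy)=(1.0000,0.0000)
member 2 (1-2): L=3.5888, (cx,cy)=(0.2084,-0.9780)
member 3 (1-3): L=1.4045, (cx,cy)=(0.9783,-0.2072)
member 4 (2-3): L=3.2793, (cx,cy)=(0.1909,0.9816)
member 5 (2-4): L=1.3250, (cx,cy)=(1.0000,0.0000)
member 6 (3-4): L=3.2940, (cx,cy)=(0.2122,-0.9772)
member 7 (3-5): L=1.5741, (cx,cy)=(0.9999,-0.0133)
member 8 (4-5): L=3.3155, (cx,cy)=(0.2639,0.9645)
member 9 (4-6): L=1.5120, (cx,cy)=(1.0000,0.0000)
member 10 (5-6): L=3.2608, (cx,cy)=(0.1953,-0.9807)
solve A·x = −loads:
  F[0-1] = -3178.5551 N (compression)
  F[0-2] = -153.9348 N (compression)
  F[1-2] = +3478.3818 N (tension)
  F[1-3] = -1475.9257 N (compression)
  F[2-3] = -3465.7230 N (compression)
  F[2-4] = +1232.6340 N (tension)
  F[3-4] = +3206.3788 N (tension)
  F[3-5] = -2786.1345 N (compression)
  F[4-5] = -1245.1179 N (compression)
  F[4-6] = +481.4137 N (tension)
  F[5-6] = -2464.3724 N (compression)
  Rx@0 = +872.8500 N
  Ry@0 = +3096.1869 N
  Ry@6 = +2416.8931 N

-153.935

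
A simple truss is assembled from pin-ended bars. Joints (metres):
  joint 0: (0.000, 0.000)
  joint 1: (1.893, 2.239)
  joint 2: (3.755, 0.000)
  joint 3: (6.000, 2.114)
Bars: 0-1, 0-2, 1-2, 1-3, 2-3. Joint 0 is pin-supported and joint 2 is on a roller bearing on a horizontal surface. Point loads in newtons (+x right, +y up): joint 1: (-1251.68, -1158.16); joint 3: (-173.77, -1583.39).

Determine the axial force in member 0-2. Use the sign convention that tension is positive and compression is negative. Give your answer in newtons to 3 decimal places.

-1026.551

N=4 nodes, M=5 members, R=3 reactions → 2N=8, M+R=8
member 0 (0-1): L=2.9320, (cx,cy)=(0.6456,0.7636)
member 1 (0-2): L=3.7550, (cx,cy)=(1.0000,0.0000)
member 2 (1-2): L=2.9121, (cx,cy)=(0.6394,-0.7689)
member 3 (1-3): L=4.1089, (cx,cy)=(0.9995,-0.0304)
member 4 (2-3): L=3.0837, (cx,cy)=(0.7280,0.6855)
solve A·x = −loads:
  F[0-1] = -617.8388 N (compression)
  F[0-2] = -1026.5508 N (compression)
  F[1-2] = -950.4918 N (compression)
  F[1-3] = +1461.2084 N (tension)
  F[2-3] = -2244.8323 N (compression)
  Rx@0 = +1425.4500 N
  Ry@0 = +471.8095 N
  Ry@2 = +2269.7405 N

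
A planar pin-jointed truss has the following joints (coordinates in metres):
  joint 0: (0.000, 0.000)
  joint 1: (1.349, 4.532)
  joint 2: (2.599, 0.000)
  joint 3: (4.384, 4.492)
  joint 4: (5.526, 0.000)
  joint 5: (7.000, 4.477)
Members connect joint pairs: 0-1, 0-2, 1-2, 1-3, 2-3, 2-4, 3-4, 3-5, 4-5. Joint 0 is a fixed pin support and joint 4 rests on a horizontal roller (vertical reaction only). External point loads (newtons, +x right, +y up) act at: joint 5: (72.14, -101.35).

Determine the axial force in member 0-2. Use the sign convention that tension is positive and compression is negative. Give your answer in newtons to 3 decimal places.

46.696

N=6 nodes, M=9 members, R=3 reactions → 2N=12, M+R=12
member 0 (0-1): L=4.7285, (cx,cy)=(0.2853,0.9584)
member 1 (0-2): L=2.5990, (cx,cy)=(1.0000,0.0000)
member 2 (1-2): L=4.7012, (cx,cy)=(0.2659,-0.9640)
member 3 (1-3): L=3.0353, (cx,cy)=(0.9999,-0.0132)
member 4 (2-3): L=4.8337, (cx,cy)=(0.3693,0.9293)
member 5 (2-4): L=2.9270, (cx,cy)=(1.0000,0.0000)
member 6 (3-4): L=4.6349, (cx,cy)=(0.2464,-0.9692)
member 7 (3-5): L=2.6160, (cx,cy)=(1.0000,-0.0057)
member 8 (4-5): L=4.7134, (cx,cy)=(0.3127,0.9498)
solve A·x = −loads:
  F[0-1] = +89.1862 N (tension)
  F[0-2] = +46.6960 N (tension)
  F[1-2] = -89.3441 N (compression)
  F[1-3] = +49.2038 N (tension)
  F[2-3] = +92.6790 N (tension)
  F[2-4] = -11.2845 N (compression)
  F[3-4] = -88.8219 N (compression)
  F[3-5] = +105.3112 N (tension)
  F[4-5] = -106.0660 N (compression)
  Rx@0 = -72.1400 N
  Ry@0 = -85.4797 N
  Ry@4 = +186.8297 N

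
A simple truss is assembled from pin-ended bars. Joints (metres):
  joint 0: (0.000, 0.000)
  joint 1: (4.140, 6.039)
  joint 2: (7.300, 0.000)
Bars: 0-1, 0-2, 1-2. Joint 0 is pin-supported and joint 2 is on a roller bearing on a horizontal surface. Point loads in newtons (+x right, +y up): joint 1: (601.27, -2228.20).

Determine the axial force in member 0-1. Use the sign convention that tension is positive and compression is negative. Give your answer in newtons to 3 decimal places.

N=3 nodes, M=3 members, R=3 reactions → 2N=6, M+R=6
member 0 (0-1): L=7.3218, (cx,cy)=(0.5654,0.8248)
member 1 (0-2): L=7.3000, (cx,cy)=(1.0000,0.0000)
member 2 (1-2): L=6.8158, (cx,cy)=(0.4636,-0.8860)
solve A·x = −loads:
  F[0-1] = -566.3583 N (compression)
  F[0-2] = +921.5075 N (tension)
  F[1-2] = -1987.5983 N (compression)
  Rx@0 = -601.2700 N
  Ry@0 = +467.1291 N
  Ry@2 = +1761.0709 N

-566.358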